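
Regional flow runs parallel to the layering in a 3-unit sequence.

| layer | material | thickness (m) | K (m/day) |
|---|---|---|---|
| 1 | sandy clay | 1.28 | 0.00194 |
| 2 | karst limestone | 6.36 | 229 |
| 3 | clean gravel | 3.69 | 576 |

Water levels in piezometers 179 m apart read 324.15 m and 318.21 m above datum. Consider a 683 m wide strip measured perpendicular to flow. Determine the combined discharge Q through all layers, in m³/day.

Flow is parallel to layering, so each bed carries its own Darcy discharge and the transmissivities add.
Σ(K_i·b_i) = 0.00194×1.28 + 229×6.36 + 576×3.69 = 3582 m²/day.
Hydraulic gradient i = (324.15 − 318.21) / 179 = 5.94 / 179 = 0.03318.
Q = Σ(K_i·b_i) · W · i = 3582 × 683 × 0.03318 = 81183 m³/day.

81200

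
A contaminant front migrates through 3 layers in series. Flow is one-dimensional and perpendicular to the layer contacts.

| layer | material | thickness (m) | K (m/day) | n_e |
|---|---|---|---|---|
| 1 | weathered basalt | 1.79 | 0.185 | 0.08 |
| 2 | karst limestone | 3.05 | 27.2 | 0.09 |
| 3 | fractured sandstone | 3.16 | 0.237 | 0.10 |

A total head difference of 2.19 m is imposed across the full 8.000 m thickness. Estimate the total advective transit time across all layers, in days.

7.75

With flow normal to the layers, continuity requires the same specific discharge q through every layer.
Σ(b_i/K_i) = 1.79/0.185 + 3.05/27.2 + 3.16/0.237 = 23.12 d.
q = Δh / Σ(b_i/K_i) = 2.19 / 23.12 = 0.09472 m/day.
In each layer the seepage velocity is v_i = q/n_i, so the layer transit time is t_i = b_i·n_i / q:
  layer 1 (weathered basalt): t_1 = 1.79 × 0.08 / 0.09472 = 1.512 d
  layer 2 (karst limestone): t_2 = 3.05 × 0.09 / 0.09472 = 2.898 d
  layer 3 (fractured sandstone): t_3 = 3.16 × 0.10 / 0.09472 = 3.336 d
Total t = Σ t_i = 7.746 days.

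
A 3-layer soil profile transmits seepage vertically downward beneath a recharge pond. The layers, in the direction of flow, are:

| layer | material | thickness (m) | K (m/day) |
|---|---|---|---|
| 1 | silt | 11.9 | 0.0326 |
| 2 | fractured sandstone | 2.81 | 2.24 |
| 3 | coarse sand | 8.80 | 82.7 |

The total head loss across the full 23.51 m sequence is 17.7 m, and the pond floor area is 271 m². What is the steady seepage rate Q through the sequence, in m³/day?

13.1

Flow is perpendicular to layering, so the layers act in series and the equivalent K is the thickness-weighted harmonic mean.
Total thickness L = 11.9 + 2.81 + 8.80 = 23.51 m.
Σ(b_i/K_i) = 11.9/0.0326 + 2.81/2.24 + 8.80/82.7 = 366.4 d.
K_eq = L / Σ(b_i/K_i) = 23.51 / 366.4 = 0.06417 m/day.
Q = K_eq · A · (Δh/L) = 0.06417 × 271 × (17.7/23.51) = 13.09 m³/day.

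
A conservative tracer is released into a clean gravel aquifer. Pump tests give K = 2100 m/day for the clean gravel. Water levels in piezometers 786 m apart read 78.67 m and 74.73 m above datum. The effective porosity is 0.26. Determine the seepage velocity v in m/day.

40.5

Hydraulic gradient i = (78.67 − 74.73) / 786 = 3.94 / 786 = 0.005013.
Darcy flux q = K · i = 2100 × 0.005013 = 10.53 m/day.
Seepage velocity v = q / n_e = 10.53 / 0.26 = 40.49 m/day.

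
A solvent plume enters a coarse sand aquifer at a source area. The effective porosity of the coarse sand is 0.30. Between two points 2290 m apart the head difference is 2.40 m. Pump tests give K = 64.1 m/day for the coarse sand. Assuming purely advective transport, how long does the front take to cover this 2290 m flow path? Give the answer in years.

28.0

Hydraulic gradient i = Δh / L = 2.40 / 2290 = 0.001048.
Darcy flux q = K · i = 64.10 × 0.001048 = 0.06718 m/day.
Seepage velocity v = q / n_e = 0.06718 / 0.30 = 0.2239 m/day.
Travel time t = L / v = 2290 / 0.2239 = 10226 days = 28.00 years.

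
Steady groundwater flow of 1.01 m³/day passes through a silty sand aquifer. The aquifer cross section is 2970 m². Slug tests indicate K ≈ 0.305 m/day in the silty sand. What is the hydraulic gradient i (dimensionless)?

0.00111

From Q = K·A·i, i = Q / (K·A) = 1.01 / (0.3050 × 2970) = 0.001115.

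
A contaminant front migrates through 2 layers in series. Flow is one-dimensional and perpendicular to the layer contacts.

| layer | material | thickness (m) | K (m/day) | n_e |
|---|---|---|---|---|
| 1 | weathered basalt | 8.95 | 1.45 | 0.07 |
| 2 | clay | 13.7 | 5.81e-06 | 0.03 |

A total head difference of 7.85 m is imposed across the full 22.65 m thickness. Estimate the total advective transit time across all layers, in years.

853

With flow normal to the layers, continuity requires the same specific discharge q through every layer.
Σ(b_i/K_i) = 8.95/1.45 + 13.7/5.81e-06 = 2.358e+06 d.
q = Δh / Σ(b_i/K_i) = 7.85 / 2.358e+06 = 3.329e-06 m/day.
In each layer the seepage velocity is v_i = q/n_i, so the layer transit time is t_i = b_i·n_i / q:
  layer 1 (weathered basalt): t_1 = 8.95 × 0.07 / 3.329e-06 = 1.882e+05 d
  layer 2 (clay): t_2 = 13.7 × 0.03 / 3.329e-06 = 1.235e+05 d
Total t = Σ t_i = 3.116e+05 days = 853.2 years.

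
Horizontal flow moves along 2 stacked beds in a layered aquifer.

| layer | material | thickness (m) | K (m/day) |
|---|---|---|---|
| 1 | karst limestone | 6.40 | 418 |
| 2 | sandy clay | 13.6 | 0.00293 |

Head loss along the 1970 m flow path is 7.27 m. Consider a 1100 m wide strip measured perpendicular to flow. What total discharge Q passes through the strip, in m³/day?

Flow is parallel to layering, so each bed carries its own Darcy discharge and the transmissivities add.
Σ(K_i·b_i) = 418×6.40 + 0.00293×13.6 = 2675 m²/day.
Hydraulic gradient i = Δh / L = 7.27 / 1970 = 0.003690.
Q = Σ(K_i·b_i) · W · i = 2675 × 1100 × 0.003690 = 10860 m³/day.

10900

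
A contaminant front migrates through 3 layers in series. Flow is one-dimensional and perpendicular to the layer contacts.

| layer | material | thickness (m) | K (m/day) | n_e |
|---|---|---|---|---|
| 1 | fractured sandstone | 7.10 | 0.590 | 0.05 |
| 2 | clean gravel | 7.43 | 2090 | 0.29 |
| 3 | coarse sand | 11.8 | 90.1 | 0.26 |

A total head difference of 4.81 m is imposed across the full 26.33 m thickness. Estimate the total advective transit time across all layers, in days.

With flow normal to the layers, continuity requires the same specific discharge q through every layer.
Σ(b_i/K_i) = 7.10/0.590 + 7.43/2090 + 11.8/90.1 = 12.17 d.
q = Δh / Σ(b_i/K_i) = 4.81 / 12.17 = 0.3953 m/day.
In each layer the seepage velocity is v_i = q/n_i, so the layer transit time is t_i = b_i·n_i / q:
  layer 1 (fractured sandstone): t_1 = 7.10 × 0.05 / 0.3953 = 0.8981 d
  layer 2 (clean gravel): t_2 = 7.43 × 0.29 / 0.3953 = 5.451 d
  layer 3 (coarse sand): t_3 = 11.8 × 0.26 / 0.3953 = 7.761 d
Total t = Σ t_i = 14.11 days.

14.1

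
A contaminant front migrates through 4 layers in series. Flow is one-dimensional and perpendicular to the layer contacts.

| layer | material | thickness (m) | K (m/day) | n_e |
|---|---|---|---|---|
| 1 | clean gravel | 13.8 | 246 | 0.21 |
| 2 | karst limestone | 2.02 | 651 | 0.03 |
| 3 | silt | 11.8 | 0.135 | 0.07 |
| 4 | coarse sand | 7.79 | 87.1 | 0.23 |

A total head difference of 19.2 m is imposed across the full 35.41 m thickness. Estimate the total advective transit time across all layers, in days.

25.4

With flow normal to the layers, continuity requires the same specific discharge q through every layer.
Σ(b_i/K_i) = 13.8/246 + 2.02/651 + 11.8/0.135 + 7.79/87.1 = 87.56 d.
q = Δh / Σ(b_i/K_i) = 19.2 / 87.56 = 0.2193 m/day.
In each layer the seepage velocity is v_i = q/n_i, so the layer transit time is t_i = b_i·n_i / q:
  layer 1 (clean gravel): t_1 = 13.8 × 0.21 / 0.2193 = 13.22 d
  layer 2 (karst limestone): t_2 = 2.02 × 0.03 / 0.2193 = 0.2763 d
  layer 3 (silt): t_3 = 11.8 × 0.07 / 0.2193 = 3.767 d
  layer 4 (coarse sand): t_4 = 7.79 × 0.23 / 0.2193 = 8.171 d
Total t = Σ t_i = 25.43 days.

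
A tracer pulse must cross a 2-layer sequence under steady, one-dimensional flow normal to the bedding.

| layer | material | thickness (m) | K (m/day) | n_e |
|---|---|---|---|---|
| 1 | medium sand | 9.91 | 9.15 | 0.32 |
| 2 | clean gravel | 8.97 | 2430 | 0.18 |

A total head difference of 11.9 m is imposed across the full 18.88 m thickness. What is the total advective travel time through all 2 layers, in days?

With flow normal to the layers, continuity requires the same specific discharge q through every layer.
Σ(b_i/K_i) = 9.91/9.15 + 8.97/2430 = 1.087 d.
q = Δh / Σ(b_i/K_i) = 11.9 / 1.087 = 10.95 m/day.
In each layer the seepage velocity is v_i = q/n_i, so the layer transit time is t_i = b_i·n_i / q:
  layer 1 (medium sand): t_1 = 9.91 × 0.32 / 10.95 = 0.2896 d
  layer 2 (clean gravel): t_2 = 8.97 × 0.18 / 10.95 = 0.1475 d
Total t = Σ t_i = 0.4371 days.

0.437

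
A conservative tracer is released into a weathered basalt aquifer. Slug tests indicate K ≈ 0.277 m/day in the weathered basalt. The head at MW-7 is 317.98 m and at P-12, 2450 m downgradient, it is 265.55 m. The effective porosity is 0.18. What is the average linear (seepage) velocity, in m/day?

Hydraulic gradient i = (317.98 − 265.55) / 2450 = 52.43 / 2450 = 0.02140.
Darcy flux q = K · i = 0.2770 × 0.02140 = 0.005928 m/day.
Seepage velocity v = q / n_e = 0.005928 / 0.18 = 0.03293 m/day.

0.0329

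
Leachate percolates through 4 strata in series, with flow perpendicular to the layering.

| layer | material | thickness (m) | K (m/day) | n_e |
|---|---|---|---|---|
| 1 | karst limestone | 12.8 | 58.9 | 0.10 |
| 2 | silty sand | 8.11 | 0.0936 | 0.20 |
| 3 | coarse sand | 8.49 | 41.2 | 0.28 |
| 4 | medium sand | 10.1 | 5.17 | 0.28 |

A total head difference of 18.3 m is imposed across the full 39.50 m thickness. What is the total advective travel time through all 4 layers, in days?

With flow normal to the layers, continuity requires the same specific discharge q through every layer.
Σ(b_i/K_i) = 12.8/58.9 + 8.11/0.0936 + 8.49/41.2 + 10.1/5.17 = 89.02 d.
q = Δh / Σ(b_i/K_i) = 18.3 / 89.02 = 0.2056 m/day.
In each layer the seepage velocity is v_i = q/n_i, so the layer transit time is t_i = b_i·n_i / q:
  layer 1 (karst limestone): t_1 = 12.8 × 0.10 / 0.2056 = 6.227 d
  layer 2 (silty sand): t_2 = 8.11 × 0.20 / 0.2056 = 7.890 d
  layer 3 (coarse sand): t_3 = 8.49 × 0.28 / 0.2056 = 11.56 d
  layer 4 (medium sand): t_4 = 10.1 × 0.28 / 0.2056 = 13.76 d
Total t = Σ t_i = 39.44 days.

39.4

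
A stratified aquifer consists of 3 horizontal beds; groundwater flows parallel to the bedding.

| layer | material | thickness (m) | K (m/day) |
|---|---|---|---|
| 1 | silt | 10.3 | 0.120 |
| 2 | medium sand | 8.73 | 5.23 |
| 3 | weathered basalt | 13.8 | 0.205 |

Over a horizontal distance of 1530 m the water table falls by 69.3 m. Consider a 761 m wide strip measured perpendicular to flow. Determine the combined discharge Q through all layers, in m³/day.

1710

Flow is parallel to layering, so each bed carries its own Darcy discharge and the transmissivities add.
Σ(K_i·b_i) = 0.120×10.3 + 5.23×8.73 + 0.205×13.8 = 49.72 m²/day.
Hydraulic gradient i = Δh / L = 69.3 / 1530 = 0.04529.
Q = Σ(K_i·b_i) · W · i = 49.72 × 761 × 0.04529 = 1714 m³/day.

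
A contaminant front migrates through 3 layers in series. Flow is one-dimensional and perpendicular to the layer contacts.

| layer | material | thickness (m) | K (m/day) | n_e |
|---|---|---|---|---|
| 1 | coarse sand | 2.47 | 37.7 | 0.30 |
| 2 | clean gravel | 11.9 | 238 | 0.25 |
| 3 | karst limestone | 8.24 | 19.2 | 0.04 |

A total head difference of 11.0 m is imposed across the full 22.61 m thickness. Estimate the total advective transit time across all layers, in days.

With flow normal to the layers, continuity requires the same specific discharge q through every layer.
Σ(b_i/K_i) = 2.47/37.7 + 11.9/238 + 8.24/19.2 = 0.5447 d.
q = Δh / Σ(b_i/K_i) = 11.0 / 0.5447 = 20.20 m/day.
In each layer the seepage velocity is v_i = q/n_i, so the layer transit time is t_i = b_i·n_i / q:
  layer 1 (coarse sand): t_1 = 2.47 × 0.30 / 20.20 = 0.03669 d
  layer 2 (clean gravel): t_2 = 11.9 × 0.25 / 20.20 = 0.1473 d
  layer 3 (karst limestone): t_3 = 8.24 × 0.04 / 20.20 = 0.01632 d
Total t = Σ t_i = 0.2003 days.

0.200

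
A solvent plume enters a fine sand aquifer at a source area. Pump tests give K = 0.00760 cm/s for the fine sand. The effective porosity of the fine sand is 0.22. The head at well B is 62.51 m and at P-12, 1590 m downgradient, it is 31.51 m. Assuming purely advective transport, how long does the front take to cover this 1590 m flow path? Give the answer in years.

7.48

Convert K: 0.00760 cm/s × 864 = 6.566 m/day.
Hydraulic gradient i = (62.51 − 31.51) / 1590 = 31 / 1590 = 0.01950.
Darcy flux q = K · i = 6.566 × 0.01950 = 0.1280 m/day.
Seepage velocity v = q / n_e = 0.1280 / 0.22 = 0.5819 m/day.
Travel time t = L / v = 1590 / 0.5819 = 2732 days = 7.481 years.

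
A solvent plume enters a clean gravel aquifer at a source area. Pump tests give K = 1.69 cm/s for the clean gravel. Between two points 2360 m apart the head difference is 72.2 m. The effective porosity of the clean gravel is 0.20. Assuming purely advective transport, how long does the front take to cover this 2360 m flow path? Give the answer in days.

Convert K: 1.69 cm/s × 864 = 1460 m/day.
Hydraulic gradient i = Δh / L = 72.2 / 2360 = 0.03059.
Darcy flux q = K · i = 1460 × 0.03059 = 44.67 m/day.
Seepage velocity v = q / n_e = 44.67 / 0.20 = 223.4 m/day.
Travel time t = L / v = 2360 / 223.4 = 10.57 days.

10.6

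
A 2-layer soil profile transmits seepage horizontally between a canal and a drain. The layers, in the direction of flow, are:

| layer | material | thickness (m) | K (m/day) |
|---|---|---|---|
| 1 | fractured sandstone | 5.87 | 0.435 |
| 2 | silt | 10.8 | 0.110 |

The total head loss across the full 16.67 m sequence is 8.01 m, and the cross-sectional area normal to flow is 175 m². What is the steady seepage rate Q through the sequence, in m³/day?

12.6

Flow is perpendicular to layering, so the layers act in series and the equivalent K is the thickness-weighted harmonic mean.
Total thickness L = 5.87 + 10.8 = 16.67 m.
Σ(b_i/K_i) = 5.87/0.435 + 10.8/0.110 = 111.7 d.
K_eq = L / Σ(b_i/K_i) = 16.67 / 111.7 = 0.1493 m/day.
Q = K_eq · A · (Δh/L) = 0.1493 × 175 × (8.01/16.67) = 12.55 m³/day.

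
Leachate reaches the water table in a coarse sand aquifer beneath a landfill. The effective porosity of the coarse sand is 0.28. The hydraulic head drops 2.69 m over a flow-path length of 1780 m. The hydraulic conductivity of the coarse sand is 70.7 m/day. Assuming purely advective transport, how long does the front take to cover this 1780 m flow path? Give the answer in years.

12.8

Hydraulic gradient i = Δh / L = 2.69 / 1780 = 0.001511.
Darcy flux q = K · i = 70.70 × 0.001511 = 0.1068 m/day.
Seepage velocity v = q / n_e = 0.1068 / 0.28 = 0.3816 m/day.
Travel time t = L / v = 1780 / 0.3816 = 4665 days = 12.77 years.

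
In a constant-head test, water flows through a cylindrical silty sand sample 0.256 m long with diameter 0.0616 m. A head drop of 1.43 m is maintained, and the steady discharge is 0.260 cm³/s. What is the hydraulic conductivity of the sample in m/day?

Cross-sectional area A = π·(d/2)² = π × (0.0616/2)² = 0.002980 m².
Convert discharge: 0.260 cm³/s = 2.600e-07 m³/s.
Darcy's law rearranged: K = Q·L / (A·Δh) = 2.600e-07 × 0.256 / (0.002980 × 1.43) = 1.562e-05 m/s = 1.349 m/day.

1.35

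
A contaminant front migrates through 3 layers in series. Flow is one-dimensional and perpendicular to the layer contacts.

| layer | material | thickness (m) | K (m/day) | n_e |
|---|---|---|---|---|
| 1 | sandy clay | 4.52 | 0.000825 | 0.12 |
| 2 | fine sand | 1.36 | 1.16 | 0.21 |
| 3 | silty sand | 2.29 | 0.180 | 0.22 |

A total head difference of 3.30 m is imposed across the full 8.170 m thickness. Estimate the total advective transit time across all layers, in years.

With flow normal to the layers, continuity requires the same specific discharge q through every layer.
Σ(b_i/K_i) = 4.52/0.000825 + 1.36/1.16 + 2.29/0.180 = 5493 d.
q = Δh / Σ(b_i/K_i) = 3.30 / 5493 = 0.0006008 m/day.
In each layer the seepage velocity is v_i = q/n_i, so the layer transit time is t_i = b_i·n_i / q:
  layer 1 (sandy clay): t_1 = 4.52 × 0.12 / 0.0006008 = 902.8 d
  layer 2 (fine sand): t_2 = 1.36 × 0.21 / 0.0006008 = 475.4 d
  layer 3 (silty sand): t_3 = 2.29 × 0.22 / 0.0006008 = 838.5 d
Total t = Σ t_i = 2217 days = 6.069 years.

6.07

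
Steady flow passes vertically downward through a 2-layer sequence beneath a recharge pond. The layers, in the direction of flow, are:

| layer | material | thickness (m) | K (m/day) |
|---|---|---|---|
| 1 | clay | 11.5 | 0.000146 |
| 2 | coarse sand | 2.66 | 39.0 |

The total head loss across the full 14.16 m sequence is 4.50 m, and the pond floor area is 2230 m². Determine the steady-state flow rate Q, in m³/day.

0.127

Flow is perpendicular to layering, so the layers act in series and the equivalent K is the thickness-weighted harmonic mean.
Total thickness L = 11.5 + 2.66 = 14.16 m.
Σ(b_i/K_i) = 11.5/0.000146 + 2.66/39.0 = 78767 d.
K_eq = L / Σ(b_i/K_i) = 14.16 / 78767 = 0.0001798 m/day.
Q = K_eq · A · (Δh/L) = 0.0001798 × 2230 × (4.50/14.16) = 0.1274 m³/day.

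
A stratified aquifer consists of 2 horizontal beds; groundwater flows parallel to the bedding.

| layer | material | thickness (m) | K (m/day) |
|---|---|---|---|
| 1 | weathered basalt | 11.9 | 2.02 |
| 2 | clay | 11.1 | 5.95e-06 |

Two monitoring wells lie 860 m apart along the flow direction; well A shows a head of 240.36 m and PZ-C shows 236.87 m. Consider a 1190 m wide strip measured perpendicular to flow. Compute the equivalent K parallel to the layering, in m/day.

Flow is parallel to layering, so each bed carries its own Darcy discharge and the transmissivities add.
Σ(K_i·b_i) = 2.02×11.9 + 5.95e-06×11.1 = 24.04 m²/day.
Total thickness b = 23.00 m, so K_eq = Σ(K_i·b_i)/b = 1.045 m/day.

1.05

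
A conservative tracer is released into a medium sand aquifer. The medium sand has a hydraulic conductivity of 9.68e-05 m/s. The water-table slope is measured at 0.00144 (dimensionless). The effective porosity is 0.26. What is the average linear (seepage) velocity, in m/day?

0.0463

Convert K: 9.68e-05 m/s × 86400 = 8.364 m/day.
Hydraulic gradient i = 0.00144.
Darcy flux q = K · i = 8.364 × 0.001440 = 0.01204 m/day.
Seepage velocity v = q / n_e = 0.01204 / 0.26 = 0.04632 m/day.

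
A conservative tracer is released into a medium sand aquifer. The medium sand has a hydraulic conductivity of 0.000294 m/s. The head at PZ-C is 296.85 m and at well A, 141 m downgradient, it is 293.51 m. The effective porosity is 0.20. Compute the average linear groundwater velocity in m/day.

3.01

Convert K: 0.000294 m/s × 86400 = 25.40 m/day.
Hydraulic gradient i = (296.85 − 293.51) / 141 = 3.34 / 141 = 0.02369.
Darcy flux q = K · i = 25.40 × 0.02369 = 0.6017 m/day.
Seepage velocity v = q / n_e = 0.6017 / 0.20 = 3.009 m/day.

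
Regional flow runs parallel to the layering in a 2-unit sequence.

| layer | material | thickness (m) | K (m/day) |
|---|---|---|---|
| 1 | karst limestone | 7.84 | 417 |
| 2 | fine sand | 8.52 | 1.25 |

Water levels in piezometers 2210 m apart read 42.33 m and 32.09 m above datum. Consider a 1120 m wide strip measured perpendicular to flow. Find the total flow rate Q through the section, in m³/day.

17000

Flow is parallel to layering, so each bed carries its own Darcy discharge and the transmissivities add.
Σ(K_i·b_i) = 417×7.84 + 1.25×8.52 = 3280 m²/day.
Hydraulic gradient i = (42.33 − 32.09) / 2210 = 10.24 / 2210 = 0.004633.
Q = Σ(K_i·b_i) · W · i = 3280 × 1120 × 0.004633 = 17021 m³/day.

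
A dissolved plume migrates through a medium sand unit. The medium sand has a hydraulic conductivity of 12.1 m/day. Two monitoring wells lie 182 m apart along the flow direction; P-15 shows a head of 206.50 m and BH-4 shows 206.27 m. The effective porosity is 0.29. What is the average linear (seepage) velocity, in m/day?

0.0527

Hydraulic gradient i = (206.50 − 206.27) / 182 = 0.23 / 182 = 0.001264.
Darcy flux q = K · i = 12.10 × 0.001264 = 0.01529 m/day.
Seepage velocity v = q / n_e = 0.01529 / 0.29 = 0.05273 m/day.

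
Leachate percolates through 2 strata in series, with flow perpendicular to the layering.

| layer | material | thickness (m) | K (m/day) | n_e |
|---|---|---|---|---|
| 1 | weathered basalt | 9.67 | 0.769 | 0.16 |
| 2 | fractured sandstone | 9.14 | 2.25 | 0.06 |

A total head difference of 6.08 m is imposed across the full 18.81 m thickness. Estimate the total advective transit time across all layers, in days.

5.73

With flow normal to the layers, continuity requires the same specific discharge q through every layer.
Σ(b_i/K_i) = 9.67/0.769 + 9.14/2.25 = 16.64 d.
q = Δh / Σ(b_i/K_i) = 6.08 / 16.64 = 0.3655 m/day.
In each layer the seepage velocity is v_i = q/n_i, so the layer transit time is t_i = b_i·n_i / q:
  layer 1 (weathered basalt): t_1 = 9.67 × 0.16 / 0.3655 = 4.234 d
  layer 2 (fractured sandstone): t_2 = 9.14 × 0.06 / 0.3655 = 1.501 d
Total t = Σ t_i = 5.734 days.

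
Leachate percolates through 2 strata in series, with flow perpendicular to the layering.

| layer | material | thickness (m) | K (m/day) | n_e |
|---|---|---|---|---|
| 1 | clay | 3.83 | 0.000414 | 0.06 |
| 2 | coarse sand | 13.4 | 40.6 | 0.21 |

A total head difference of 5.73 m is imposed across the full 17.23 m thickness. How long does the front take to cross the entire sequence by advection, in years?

With flow normal to the layers, continuity requires the same specific discharge q through every layer.
Σ(b_i/K_i) = 3.83/0.000414 + 13.4/40.6 = 9252 d.
q = Δh / Σ(b_i/K_i) = 5.73 / 9252 = 0.0006194 m/day.
In each layer the seepage velocity is v_i = q/n_i, so the layer transit time is t_i = b_i·n_i / q:
  layer 1 (clay): t_1 = 3.83 × 0.06 / 0.0006194 = 371.0 d
  layer 2 (coarse sand): t_2 = 13.4 × 0.21 / 0.0006194 = 4543 d
Total t = Σ t_i = 4914 days = 13.46 years.

13.5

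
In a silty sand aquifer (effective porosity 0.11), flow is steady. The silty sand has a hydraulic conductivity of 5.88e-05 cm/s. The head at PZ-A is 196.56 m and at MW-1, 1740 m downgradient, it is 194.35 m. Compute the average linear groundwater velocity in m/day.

Convert K: 5.88e-05 cm/s × 864 = 0.05080 m/day.
Hydraulic gradient i = (196.56 − 194.35) / 1740 = 2.21 / 1740 = 0.001270.
Darcy flux q = K · i = 0.05080 × 0.001270 = 6.453e-05 m/day.
Seepage velocity v = q / n_e = 6.453e-05 / 0.11 = 0.0005866 m/day.

0.000587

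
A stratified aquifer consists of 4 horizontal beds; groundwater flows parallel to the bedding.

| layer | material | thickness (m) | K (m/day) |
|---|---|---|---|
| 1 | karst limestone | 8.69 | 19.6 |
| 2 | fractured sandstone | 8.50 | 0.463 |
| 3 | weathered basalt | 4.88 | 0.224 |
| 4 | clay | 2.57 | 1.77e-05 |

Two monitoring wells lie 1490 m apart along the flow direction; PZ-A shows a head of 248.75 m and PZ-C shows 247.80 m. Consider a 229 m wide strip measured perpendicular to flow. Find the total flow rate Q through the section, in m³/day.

25.6

Flow is parallel to layering, so each bed carries its own Darcy discharge and the transmissivities add.
Σ(K_i·b_i) = 19.6×8.69 + 0.463×8.50 + 0.224×4.88 + 1.77e-05×2.57 = 175.4 m²/day.
Hydraulic gradient i = (248.75 − 247.80) / 1490 = 0.95 / 1490 = 0.0006376.
Q = Σ(K_i·b_i) · W · i = 175.4 × 229 × 0.0006376 = 25.60 m³/day.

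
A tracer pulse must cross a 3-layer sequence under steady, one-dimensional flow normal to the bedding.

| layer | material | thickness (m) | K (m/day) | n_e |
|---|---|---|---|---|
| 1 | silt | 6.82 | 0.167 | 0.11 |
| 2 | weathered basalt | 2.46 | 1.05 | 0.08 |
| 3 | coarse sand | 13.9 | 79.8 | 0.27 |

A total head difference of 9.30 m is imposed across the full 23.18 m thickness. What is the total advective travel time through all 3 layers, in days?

With flow normal to the layers, continuity requires the same specific discharge q through every layer.
Σ(b_i/K_i) = 6.82/0.167 + 2.46/1.05 + 13.9/79.8 = 43.36 d.
q = Δh / Σ(b_i/K_i) = 9.30 / 43.36 = 0.2145 m/day.
In each layer the seepage velocity is v_i = q/n_i, so the layer transit time is t_i = b_i·n_i / q:
  layer 1 (silt): t_1 = 6.82 × 0.11 / 0.2145 = 3.497 d
  layer 2 (weathered basalt): t_2 = 2.46 × 0.08 / 0.2145 = 0.9175 d
  layer 3 (coarse sand): t_3 = 13.9 × 0.27 / 0.2145 = 17.50 d
Total t = Σ t_i = 21.91 days.

21.9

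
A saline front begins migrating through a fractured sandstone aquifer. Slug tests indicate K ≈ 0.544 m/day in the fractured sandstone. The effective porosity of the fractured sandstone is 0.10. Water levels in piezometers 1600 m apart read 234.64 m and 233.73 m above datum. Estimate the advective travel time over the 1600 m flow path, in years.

1420

Hydraulic gradient i = (234.64 − 233.73) / 1600 = 0.91 / 1600 = 0.0005688.
Darcy flux q = K · i = 0.5440 × 0.0005688 = 0.0003094 m/day.
Seepage velocity v = q / n_e = 0.0003094 / 0.10 = 0.003094 m/day.
Travel time t = L / v = 1600 / 0.003094 = 5.171e+05 days = 1416 years.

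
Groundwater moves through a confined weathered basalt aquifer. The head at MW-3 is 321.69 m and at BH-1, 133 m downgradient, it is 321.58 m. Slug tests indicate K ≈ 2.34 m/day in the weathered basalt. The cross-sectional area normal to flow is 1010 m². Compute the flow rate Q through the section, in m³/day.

Hydraulic gradient i = (321.69 − 321.58) / 133 = 0.11 / 133 = 0.0008271.
Darcy's law: Q = K · A · i = 2.340 × 1010 × 0.0008271 = 1.955 m³/day.

1.95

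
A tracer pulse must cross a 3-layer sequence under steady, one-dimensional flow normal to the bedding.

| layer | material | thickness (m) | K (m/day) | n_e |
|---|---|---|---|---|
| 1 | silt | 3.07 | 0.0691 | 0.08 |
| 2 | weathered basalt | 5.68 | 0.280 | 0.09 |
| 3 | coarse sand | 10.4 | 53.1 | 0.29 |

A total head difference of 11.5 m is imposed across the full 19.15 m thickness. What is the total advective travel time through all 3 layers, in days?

With flow normal to the layers, continuity requires the same specific discharge q through every layer.
Σ(b_i/K_i) = 3.07/0.0691 + 5.68/0.280 + 10.4/53.1 = 64.91 d.
q = Δh / Σ(b_i/K_i) = 11.5 / 64.91 = 0.1772 m/day.
In each layer the seepage velocity is v_i = q/n_i, so the layer transit time is t_i = b_i·n_i / q:
  layer 1 (silt): t_1 = 3.07 × 0.08 / 0.1772 = 1.386 d
  layer 2 (weathered basalt): t_2 = 5.68 × 0.09 / 0.1772 = 2.885 d
  layer 3 (coarse sand): t_3 = 10.4 × 0.29 / 0.1772 = 17.02 d
Total t = Σ t_i = 21.29 days.

21.3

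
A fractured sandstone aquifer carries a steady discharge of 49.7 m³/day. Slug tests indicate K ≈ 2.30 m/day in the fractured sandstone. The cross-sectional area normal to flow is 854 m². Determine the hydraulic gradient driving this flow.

From Q = K·A·i, i = Q / (K·A) = 49.7 / (2.300 × 854.0) = 0.02530.

0.0253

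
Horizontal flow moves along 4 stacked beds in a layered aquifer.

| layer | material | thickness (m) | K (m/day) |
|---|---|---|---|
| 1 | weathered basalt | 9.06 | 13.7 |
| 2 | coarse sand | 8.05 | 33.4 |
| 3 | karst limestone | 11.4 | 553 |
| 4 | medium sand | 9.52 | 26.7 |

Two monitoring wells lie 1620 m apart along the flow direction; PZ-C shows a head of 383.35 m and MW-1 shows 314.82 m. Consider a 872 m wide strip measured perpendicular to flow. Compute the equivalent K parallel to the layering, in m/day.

Flow is parallel to layering, so each bed carries its own Darcy discharge and the transmissivities add.
Σ(K_i·b_i) = 13.7×9.06 + 33.4×8.05 + 553×11.4 + 26.7×9.52 = 6951 m²/day.
Total thickness b = 38.03 m, so K_eq = Σ(K_i·b_i)/b = 182.8 m/day.

183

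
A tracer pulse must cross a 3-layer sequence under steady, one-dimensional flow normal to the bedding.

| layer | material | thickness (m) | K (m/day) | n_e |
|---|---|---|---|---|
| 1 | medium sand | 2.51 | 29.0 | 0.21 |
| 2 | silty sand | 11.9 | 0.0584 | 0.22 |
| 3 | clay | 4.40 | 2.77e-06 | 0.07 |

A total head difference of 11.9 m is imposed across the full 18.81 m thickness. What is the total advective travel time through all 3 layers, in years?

1260

With flow normal to the layers, continuity requires the same specific discharge q through every layer.
Σ(b_i/K_i) = 2.51/29.0 + 11.9/0.0584 + 4.40/2.77e-06 = 1.589e+06 d.
q = Δh / Σ(b_i/K_i) = 11.9 / 1.589e+06 = 7.491e-06 m/day.
In each layer the seepage velocity is v_i = q/n_i, so the layer transit time is t_i = b_i·n_i / q:
  layer 1 (medium sand): t_1 = 2.51 × 0.21 / 7.491e-06 = 70368 d
  layer 2 (silty sand): t_2 = 11.9 × 0.22 / 7.491e-06 = 3.495e+05 d
  layer 3 (clay): t_3 = 4.40 × 0.07 / 7.491e-06 = 41118 d
Total t = Σ t_i = 4.610e+05 days = 1262 years.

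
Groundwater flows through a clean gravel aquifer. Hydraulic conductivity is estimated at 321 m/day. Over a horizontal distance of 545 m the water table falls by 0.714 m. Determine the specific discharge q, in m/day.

Hydraulic gradient i = Δh / L = 0.714 / 545 = 0.001310.
Specific discharge q = K · i = 321.0 × 0.001310 = 0.4205 m/day.

0.421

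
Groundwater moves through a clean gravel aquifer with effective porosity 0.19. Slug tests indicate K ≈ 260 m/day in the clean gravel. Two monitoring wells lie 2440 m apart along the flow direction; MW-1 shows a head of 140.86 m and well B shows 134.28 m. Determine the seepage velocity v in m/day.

Hydraulic gradient i = (140.86 − 134.28) / 2440 = 6.58 / 2440 = 0.002697.
Darcy flux q = K · i = 260.0 × 0.002697 = 0.7011 m/day.
Seepage velocity v = q / n_e = 0.7011 / 0.19 = 3.690 m/day.

3.69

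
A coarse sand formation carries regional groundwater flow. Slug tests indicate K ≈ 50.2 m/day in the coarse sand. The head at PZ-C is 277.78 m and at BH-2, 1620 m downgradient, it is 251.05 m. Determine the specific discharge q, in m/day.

0.828

Hydraulic gradient i = (277.78 − 251.05) / 1620 = 26.73 / 1620 = 0.01650.
Specific discharge q = K · i = 50.20 × 0.01650 = 0.8283 m/day.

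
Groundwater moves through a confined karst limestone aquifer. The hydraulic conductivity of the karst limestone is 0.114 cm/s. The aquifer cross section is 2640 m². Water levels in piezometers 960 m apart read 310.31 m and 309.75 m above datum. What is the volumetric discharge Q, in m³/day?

Convert K: 0.114 cm/s × 864 = 98.50 m/day.
Hydraulic gradient i = (310.31 − 309.75) / 960 = 0.56 / 960 = 0.0005833.
Darcy's law: Q = K · A · i = 98.50 × 2640 × 0.0005833 = 151.7 m³/day.

152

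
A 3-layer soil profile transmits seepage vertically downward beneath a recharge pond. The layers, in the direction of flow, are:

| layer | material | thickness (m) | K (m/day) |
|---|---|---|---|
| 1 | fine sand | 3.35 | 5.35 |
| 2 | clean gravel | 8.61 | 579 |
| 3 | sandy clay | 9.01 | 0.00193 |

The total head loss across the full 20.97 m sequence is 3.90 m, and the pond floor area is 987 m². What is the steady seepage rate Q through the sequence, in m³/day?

0.824

Flow is perpendicular to layering, so the layers act in series and the equivalent K is the thickness-weighted harmonic mean.
Total thickness L = 3.35 + 8.61 + 9.01 = 20.97 m.
Σ(b_i/K_i) = 3.35/5.35 + 8.61/579 + 9.01/0.00193 = 4669 d.
K_eq = L / Σ(b_i/K_i) = 20.97 / 4669 = 0.004491 m/day.
Q = K_eq · A · (Δh/L) = 0.004491 × 987 × (3.90/20.97) = 0.8244 m³/day.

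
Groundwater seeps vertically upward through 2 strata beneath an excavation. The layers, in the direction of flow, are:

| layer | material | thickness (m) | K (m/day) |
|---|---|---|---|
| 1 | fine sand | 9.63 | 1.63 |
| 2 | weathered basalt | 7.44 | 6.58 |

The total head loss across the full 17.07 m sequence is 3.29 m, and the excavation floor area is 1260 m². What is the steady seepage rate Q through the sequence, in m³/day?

589

Flow is perpendicular to layering, so the layers act in series and the equivalent K is the thickness-weighted harmonic mean.
Total thickness L = 9.63 + 7.44 = 17.07 m.
Σ(b_i/K_i) = 9.63/1.63 + 7.44/6.58 = 7.039 d.
K_eq = L / Σ(b_i/K_i) = 17.07 / 7.039 = 2.425 m/day.
Q = K_eq · A · (Δh/L) = 2.425 × 1260 × (3.29/17.07) = 588.9 m³/day.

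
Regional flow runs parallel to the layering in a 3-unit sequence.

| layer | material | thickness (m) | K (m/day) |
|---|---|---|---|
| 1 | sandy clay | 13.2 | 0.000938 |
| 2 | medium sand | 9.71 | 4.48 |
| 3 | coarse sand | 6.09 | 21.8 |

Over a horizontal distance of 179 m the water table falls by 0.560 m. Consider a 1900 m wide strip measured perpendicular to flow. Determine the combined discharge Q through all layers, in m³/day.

Flow is parallel to layering, so each bed carries its own Darcy discharge and the transmissivities add.
Σ(K_i·b_i) = 0.000938×13.2 + 4.48×9.71 + 21.8×6.09 = 176.3 m²/day.
Hydraulic gradient i = Δh / L = 0.560 / 179 = 0.003128.
Q = Σ(K_i·b_i) · W · i = 176.3 × 1900 × 0.003128 = 1048 m³/day.

1050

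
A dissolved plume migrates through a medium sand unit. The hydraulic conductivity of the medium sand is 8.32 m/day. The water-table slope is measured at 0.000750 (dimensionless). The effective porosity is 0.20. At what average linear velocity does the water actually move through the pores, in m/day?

Hydraulic gradient i = 0.000750.
Darcy flux q = K · i = 8.320 × 0.0007500 = 0.006240 m/day.
Seepage velocity v = q / n_e = 0.006240 / 0.20 = 0.03120 m/day.

0.0312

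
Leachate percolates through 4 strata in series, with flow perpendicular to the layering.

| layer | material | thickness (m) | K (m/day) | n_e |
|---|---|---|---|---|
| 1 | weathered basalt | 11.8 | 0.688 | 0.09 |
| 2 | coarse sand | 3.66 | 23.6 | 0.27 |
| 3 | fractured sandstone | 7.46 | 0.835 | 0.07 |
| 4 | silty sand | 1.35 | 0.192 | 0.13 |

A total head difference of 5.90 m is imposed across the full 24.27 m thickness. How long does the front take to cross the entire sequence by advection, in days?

15.5

With flow normal to the layers, continuity requires the same specific discharge q through every layer.
Σ(b_i/K_i) = 11.8/0.688 + 3.66/23.6 + 7.46/0.835 + 1.35/0.192 = 33.27 d.
q = Δh / Σ(b_i/K_i) = 5.90 / 33.27 = 0.1773 m/day.
In each layer the seepage velocity is v_i = q/n_i, so the layer transit time is t_i = b_i·n_i / q:
  layer 1 (weathered basalt): t_1 = 11.8 × 0.09 / 0.1773 = 5.989 d
  layer 2 (coarse sand): t_2 = 3.66 × 0.27 / 0.1773 = 5.573 d
  layer 3 (fractured sandstone): t_3 = 7.46 × 0.07 / 0.1773 = 2.945 d
  layer 4 (silty sand): t_4 = 1.35 × 0.13 / 0.1773 = 0.9897 d
Total t = Σ t_i = 15.50 days.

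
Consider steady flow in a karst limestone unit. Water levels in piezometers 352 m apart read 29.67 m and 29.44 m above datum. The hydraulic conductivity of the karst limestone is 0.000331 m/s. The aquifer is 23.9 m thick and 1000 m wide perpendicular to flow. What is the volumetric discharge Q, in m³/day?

Convert K: 0.000331 m/s × 86400 = 28.60 m/day.
Cross-sectional area A = 1000 × 23.9 = 23900 m².
Hydraulic gradient i = (29.67 − 29.44) / 352 = 0.23 / 352 = 0.0006534.
Darcy's law: Q = K · A · i = 28.60 × 23900 × 0.0006534 = 446.6 m³/day.

447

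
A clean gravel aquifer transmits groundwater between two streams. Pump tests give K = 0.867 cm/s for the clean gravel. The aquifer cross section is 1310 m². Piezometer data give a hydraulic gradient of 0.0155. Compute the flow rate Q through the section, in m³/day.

15200

Convert K: 0.867 cm/s × 864 = 749.1 m/day.
Hydraulic gradient i = 0.0155.
Darcy's law: Q = K · A · i = 749.1 × 1310 × 0.01550 = 15210 m³/day.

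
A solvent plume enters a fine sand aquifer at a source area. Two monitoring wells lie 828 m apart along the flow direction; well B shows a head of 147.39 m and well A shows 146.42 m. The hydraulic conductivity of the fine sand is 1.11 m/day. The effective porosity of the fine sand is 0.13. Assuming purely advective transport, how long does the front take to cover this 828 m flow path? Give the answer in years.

Hydraulic gradient i = (147.39 − 146.42) / 828 = 0.97 / 828 = 0.001171.
Darcy flux q = K · i = 1.110 × 0.001171 = 0.001300 m/day.
Seepage velocity v = q / n_e = 0.001300 / 0.13 = 0.01000 m/day.
Travel time t = L / v = 828 / 0.01000 = 82777 days = 226.6 years.

227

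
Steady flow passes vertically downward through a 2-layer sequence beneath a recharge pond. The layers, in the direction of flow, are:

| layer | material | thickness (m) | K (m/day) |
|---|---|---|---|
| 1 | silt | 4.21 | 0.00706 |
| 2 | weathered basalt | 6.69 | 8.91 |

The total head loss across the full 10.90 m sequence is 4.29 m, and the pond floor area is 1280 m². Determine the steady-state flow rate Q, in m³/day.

9.20

Flow is perpendicular to layering, so the layers act in series and the equivalent K is the thickness-weighted harmonic mean.
Total thickness L = 4.21 + 6.69 = 10.90 m.
Σ(b_i/K_i) = 4.21/0.00706 + 6.69/8.91 = 597.1 d.
K_eq = L / Σ(b_i/K_i) = 10.90 / 597.1 = 0.01826 m/day.
Q = K_eq · A · (Δh/L) = 0.01826 × 1280 × (4.29/10.90) = 9.197 m³/day.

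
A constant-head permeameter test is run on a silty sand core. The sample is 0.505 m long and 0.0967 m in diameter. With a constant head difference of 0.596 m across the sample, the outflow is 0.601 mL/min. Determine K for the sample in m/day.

Cross-sectional area A = π·(d/2)² = π × (0.0967/2)² = 0.007344 m².
Convert discharge: 0.601 mL/min = 1.002e-08 m³/s.
Darcy's law rearranged: K = Q·L / (A·Δh) = 1.002e-08 × 0.505 / (0.007344 × 0.596) = 1.156e-06 m/s = 0.09985 m/day.

0.0998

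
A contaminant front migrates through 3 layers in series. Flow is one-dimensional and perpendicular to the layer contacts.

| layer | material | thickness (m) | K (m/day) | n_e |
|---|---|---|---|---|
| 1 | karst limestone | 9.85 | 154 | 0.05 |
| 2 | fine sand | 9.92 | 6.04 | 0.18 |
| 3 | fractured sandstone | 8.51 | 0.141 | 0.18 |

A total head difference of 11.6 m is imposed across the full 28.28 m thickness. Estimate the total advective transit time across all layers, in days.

With flow normal to the layers, continuity requires the same specific discharge q through every layer.
Σ(b_i/K_i) = 9.85/154 + 9.92/6.04 + 8.51/0.141 = 62.06 d.
q = Δh / Σ(b_i/K_i) = 11.6 / 62.06 = 0.1869 m/day.
In each layer the seepage velocity is v_i = q/n_i, so the layer transit time is t_i = b_i·n_i / q:
  layer 1 (karst limestone): t_1 = 9.85 × 0.05 / 0.1869 = 2.635 d
  layer 2 (fine sand): t_2 = 9.92 × 0.18 / 0.1869 = 9.553 d
  layer 3 (fractured sandstone): t_3 = 8.51 × 0.18 / 0.1869 = 8.195 d
Total t = Σ t_i = 20.38 days.

20.4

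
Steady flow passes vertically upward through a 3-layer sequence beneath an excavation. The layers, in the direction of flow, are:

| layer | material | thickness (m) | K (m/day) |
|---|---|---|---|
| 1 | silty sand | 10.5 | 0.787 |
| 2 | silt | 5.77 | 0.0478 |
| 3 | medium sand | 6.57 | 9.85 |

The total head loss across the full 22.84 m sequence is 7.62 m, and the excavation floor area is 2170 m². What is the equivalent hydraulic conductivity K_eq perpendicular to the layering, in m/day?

Flow is perpendicular to layering, so the layers act in series and the equivalent K is the thickness-weighted harmonic mean.
Total thickness L = 10.5 + 5.77 + 6.57 = 22.84 m.
Σ(b_i/K_i) = 10.5/0.787 + 5.77/0.0478 + 6.57/9.85 = 134.7 d.
K_eq = L / Σ(b_i/K_i) = 22.84 / 134.7 = 0.1695 m/day.

0.170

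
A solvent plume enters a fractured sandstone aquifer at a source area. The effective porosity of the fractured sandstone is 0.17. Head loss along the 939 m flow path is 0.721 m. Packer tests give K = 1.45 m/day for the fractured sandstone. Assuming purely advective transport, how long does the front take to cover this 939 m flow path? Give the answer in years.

Hydraulic gradient i = Δh / L = 0.721 / 939 = 0.0007678.
Darcy flux q = K · i = 1.450 × 0.0007678 = 0.001113 m/day.
Seepage velocity v = q / n_e = 0.001113 / 0.17 = 0.006549 m/day.
Travel time t = L / v = 939 / 0.006549 = 1.434e+05 days = 392.5 years.

393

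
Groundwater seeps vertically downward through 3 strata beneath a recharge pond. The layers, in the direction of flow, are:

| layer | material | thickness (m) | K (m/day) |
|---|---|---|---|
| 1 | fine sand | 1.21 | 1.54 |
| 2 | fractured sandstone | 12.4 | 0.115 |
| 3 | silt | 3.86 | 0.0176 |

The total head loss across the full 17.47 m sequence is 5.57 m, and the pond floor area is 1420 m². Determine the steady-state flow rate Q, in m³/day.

Flow is perpendicular to layering, so the layers act in series and the equivalent K is the thickness-weighted harmonic mean.
Total thickness L = 1.21 + 12.4 + 3.86 = 17.47 m.
Σ(b_i/K_i) = 1.21/1.54 + 12.4/0.115 + 3.86/0.0176 = 327.9 d.
K_eq = L / Σ(b_i/K_i) = 17.47 / 327.9 = 0.05327 m/day.
Q = K_eq · A · (Δh/L) = 0.05327 × 1420 × (5.57/17.47) = 24.12 m³/day.

24.1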